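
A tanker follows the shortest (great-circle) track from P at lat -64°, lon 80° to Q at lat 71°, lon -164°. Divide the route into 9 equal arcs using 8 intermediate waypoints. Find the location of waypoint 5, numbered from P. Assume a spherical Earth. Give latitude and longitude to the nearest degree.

Write both endpoints as unit vectors p₁, p₂ with components (cos φ cos λ, cos φ sin λ, sin φ).
The central angle between the endpoints is δ = arccos(p₁·p₂) ≈ 2.720 rad (155.8°).
Interpolate at f = 5/9 with slerp weights a = sin((1−f)δ)/sin δ ≈ 2.285, b = sin(fδ)/sin δ ≈ 2.439.
p = a·p₁ + b·p₂ ≈ (-0.589, 0.768, 0.252); φ = arcsin(p_z) ≈ 14.61°, λ = atan2(p_y, p_x) ≈ 127.52°.

≈ lat 15°, lon 128°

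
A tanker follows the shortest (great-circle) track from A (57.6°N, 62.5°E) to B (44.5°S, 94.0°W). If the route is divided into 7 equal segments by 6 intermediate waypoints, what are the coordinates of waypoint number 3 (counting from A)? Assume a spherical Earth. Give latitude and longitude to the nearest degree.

From cos δ = sin φ₁ sin φ₂ + cos φ₁ cos φ₂ cos Δλ, the central angle is δ ≈ 2.800 rad (160.4°).
Interpolate at f = 3/7 with slerp weights a = sin((1−f)δ)/sin δ ≈ 2.985, b = sin(fδ)/sin δ ≈ 2.784.
p = a·p₁ + b·p₂ ≈ (0.600, -0.562, 0.569); φ = arcsin(p_z) ≈ 34.71°, λ = atan2(p_y, p_x) ≈ -43.11°.

≈ (35°N, 43°W)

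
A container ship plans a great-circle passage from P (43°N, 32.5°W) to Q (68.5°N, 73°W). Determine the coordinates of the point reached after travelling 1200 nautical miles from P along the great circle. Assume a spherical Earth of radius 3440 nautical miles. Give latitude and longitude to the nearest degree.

Write both endpoints as unit vectors p₁, p₂ with components (cos φ cos λ, cos φ sin λ, sin φ).
The central angle between the endpoints is δ = arccos(p₁·p₂) ≈ 0.577 rad (33.0°). The total great-circle distance is δ·R ≈ 0.577 × 3440 ≈ 1983 nmi, so the target fraction is f = 1200/1983 ≈ 0.605.
Interpolate at f ≈ 0.605 with slerp weights a = sin((1−f)δ)/sin δ ≈ 0.414, b = sin(fδ)/sin δ ≈ 0.627.
p = a·p₁ + b·p₂ ≈ (0.323, -0.382, 0.866); φ = arcsin(p_z) ≈ 59.98°, λ = atan2(p_y, p_x) ≈ -49.85°.

≈ (60°N, 50°W)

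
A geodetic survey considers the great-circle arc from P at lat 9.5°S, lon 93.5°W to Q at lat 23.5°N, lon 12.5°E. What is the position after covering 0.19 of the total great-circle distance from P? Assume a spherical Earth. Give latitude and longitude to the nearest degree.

Convert each endpoint to a unit vector on the sphere (x = cos φ cos λ, y = cos φ sin λ, z = sin φ).
The central angle between the endpoints is δ = arccos(p₁·p₂) ≈ 1.891 rad (108.4°).
Interpolate at f = 0.19 with slerp weights a = sin((1−f)δ)/sin δ ≈ 1.053, b = sin(fδ)/sin δ ≈ 0.371.
p = a·p₁ + b·p₂ ≈ (0.268, -0.963, -0.026); φ = arcsin(p_z) ≈ -1.49°, λ = atan2(p_y, p_x) ≈ -74.43°.

≈ lat 1°S, lon 74°W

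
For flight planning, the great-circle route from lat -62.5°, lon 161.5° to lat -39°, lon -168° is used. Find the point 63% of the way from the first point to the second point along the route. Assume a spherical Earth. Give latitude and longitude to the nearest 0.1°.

Write both endpoints as unit vectors p₁, p₂ with components (cos φ cos λ, cos φ sin λ, sin φ).
The central angle between the endpoints is δ = arccos(p₁·p₂) ≈ 0.521 rad (29.8°).
Interpolate at f = 0.63 with slerp weights a = sin((1−f)δ)/sin δ ≈ 0.385, b = sin(fδ)/sin δ ≈ 0.648.
p = a·p₁ + b·p₂ ≈ (-0.661, -0.048, -0.749); φ = arcsin(p_z) ≈ -48.50°, λ = atan2(p_y, p_x) ≈ -175.82°.

≈ lat -48.5°, lon -175.8°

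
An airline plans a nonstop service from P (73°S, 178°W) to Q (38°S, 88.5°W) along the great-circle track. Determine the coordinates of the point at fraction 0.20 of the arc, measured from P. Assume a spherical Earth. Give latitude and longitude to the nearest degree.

The haversine formula gives a central angle δ ≈ 0.939 rad (53.8°) between the endpoints.
Interpolate at f = 0.20 with slerp weights a = sin((1−f)δ)/sin δ ≈ 0.846, b = sin(fδ)/sin δ ≈ 0.231.
p = a·p₁ + b·p₂ ≈ (-0.242, -0.191, -0.951); φ = arcsin(p_z) ≈ -72.03°, λ = atan2(p_y, p_x) ≈ -141.78°.

≈ (72°S, 142°W)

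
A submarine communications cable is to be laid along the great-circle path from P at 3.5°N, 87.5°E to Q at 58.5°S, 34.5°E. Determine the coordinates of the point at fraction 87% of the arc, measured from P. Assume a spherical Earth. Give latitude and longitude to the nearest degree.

≈ 52°S, 48°E

Write both endpoints as unit vectors p₁, p₂ with components (cos φ cos λ, cos φ sin λ, sin φ).
The central angle between the endpoints is δ = arccos(p₁·p₂) ≈ 1.306 rad (74.8°).
Interpolate at f = 0.87 with slerp weights a = sin((1−f)δ)/sin δ ≈ 0.175, b = sin(fδ)/sin δ ≈ 0.940.
p = a·p₁ + b·p₂ ≈ (0.412, 0.453, -0.791); φ = arcsin(p_z) ≈ -52.24°, λ = atan2(p_y, p_x) ≈ 47.67°.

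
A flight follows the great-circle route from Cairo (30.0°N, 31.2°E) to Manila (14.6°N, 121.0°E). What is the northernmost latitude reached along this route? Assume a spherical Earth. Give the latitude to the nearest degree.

The great circle lies in the plane with unit normal n̂ = (p₁ × p₂)/|p₁ × p₂|.
Here n̂_z ≈ +0.845; the vertex latitude is φ_max = arccos|n̂_z| ≈ 32.3°.
Check via Clairaut: cos φ_max = |cos φ₁| · sin C = cos(30.0°)·sin(77.4°) ≈ 0.845, again giving ≈ 32.3°.

≈ 32°N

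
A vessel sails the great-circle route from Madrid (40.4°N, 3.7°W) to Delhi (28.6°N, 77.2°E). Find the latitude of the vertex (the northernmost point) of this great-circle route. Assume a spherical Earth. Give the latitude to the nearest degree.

≈ 43°N

The great circle lies in the plane with unit normal n̂ = (p₁ × p₂)/|p₁ × p₂|.
Here n̂_z ≈ +0.726; the vertex latitude is φ_max = arccos|n̂_z| ≈ 43.4°.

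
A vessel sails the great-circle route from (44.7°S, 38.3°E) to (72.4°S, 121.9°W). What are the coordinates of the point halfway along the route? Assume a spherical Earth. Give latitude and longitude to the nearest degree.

≈ (75°S, 25°E)

Convert each endpoint to a unit vector on the sphere (x = cos φ cos λ, y = cos φ sin λ, z = sin φ).
The central angle between the endpoints is δ = arccos(p₁·p₂) ≈ 1.083 rad (62.1°).
Interpolate at f = 1/2 with slerp weights a = sin((1−f)δ)/sin δ ≈ 0.584, b = sin(fδ)/sin δ ≈ 0.584.
p = a·p₁ + b·p₂ ≈ (0.232, 0.107, -0.967); φ = arcsin(p_z) ≈ -75.18°, λ = atan2(p_y, p_x) ≈ 24.79°.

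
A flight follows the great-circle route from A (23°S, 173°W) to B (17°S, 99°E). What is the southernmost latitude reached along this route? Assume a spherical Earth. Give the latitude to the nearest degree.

The great circle lies in the plane with unit normal n̂ = (p₁ × p₂)/|p₁ × p₂|.
Here n̂_z ≈ -0.889; the vertex latitude is φ_max = arccos|n̂_z| ≈ 27.2°.
Check via Clairaut: cos φ_max = |cos φ₁| · sin C = cos(23.0°)·sin(105.0°) ≈ 0.889, again giving ≈ 27.2°.

≈ 27°S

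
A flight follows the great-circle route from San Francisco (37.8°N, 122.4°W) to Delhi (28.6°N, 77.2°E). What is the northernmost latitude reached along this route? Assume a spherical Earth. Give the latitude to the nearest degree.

≈ 76°N

The great circle lies in the plane with unit normal n̂ = (p₁ × p₂)/|p₁ × p₂|.
Here n̂_z ≈ -0.249; the vertex latitude is φ_max = arccos|n̂_z| ≈ 75.6°.
Check via Clairaut: cos φ_max = |cos φ₁| · sin C = cos(37.8°)·sin(18.4°) ≈ 0.249, again giving ≈ 75.6°.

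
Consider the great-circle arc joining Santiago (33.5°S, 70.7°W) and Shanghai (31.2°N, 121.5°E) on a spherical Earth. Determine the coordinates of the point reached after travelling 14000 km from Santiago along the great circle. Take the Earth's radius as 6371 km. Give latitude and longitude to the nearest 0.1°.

Convert each endpoint to a unit vector on the sphere (x = cos φ cos λ, y = cos φ sin λ, z = sin φ).
The central angle between the endpoints is δ = arccos(p₁·p₂) ≈ 2.957 rad (169.4°). The total great-circle distance is δ·R ≈ 2.957 × 6371 ≈ 18842 km, so the target fraction is f = 14000/18842 ≈ 0.743.
Interpolate at f ≈ 0.743 with slerp weights a = sin((1−f)δ)/sin δ ≈ 3.761, b = sin(fδ)/sin δ ≈ 4.423.
p = a·p₁ + b·p₂ ≈ (-0.940, 0.265, 0.215); φ = arcsin(p_z) ≈ 12.42°, λ = atan2(p_y, p_x) ≈ 164.24°.

≈ 12.4°N, 164.2°E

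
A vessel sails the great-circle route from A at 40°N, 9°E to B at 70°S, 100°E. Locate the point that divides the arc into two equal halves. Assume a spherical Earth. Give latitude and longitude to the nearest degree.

≈ 20°S, 33°E

Write both endpoints as unit vectors p₁, p₂ with components (cos φ cos λ, cos φ sin λ, sin φ).
The central angle between the endpoints is δ = arccos(p₁·p₂) ≈ 2.225 rad (127.5°).
Interpolate at f = 1/2 with slerp weights a = sin((1−f)δ)/sin δ ≈ 1.130, b = sin(fδ)/sin δ ≈ 1.130.
p = a·p₁ + b·p₂ ≈ (0.788, 0.516, -0.336); φ = arcsin(p_z) ≈ -19.61°, λ = atan2(p_y, p_x) ≈ 33.22°.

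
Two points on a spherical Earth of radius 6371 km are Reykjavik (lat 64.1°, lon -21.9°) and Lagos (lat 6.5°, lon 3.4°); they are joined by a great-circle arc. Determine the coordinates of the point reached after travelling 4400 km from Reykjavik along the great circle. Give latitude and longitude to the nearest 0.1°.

≈ lat 26.8°, lon -1.5°

Write both endpoints as unit vectors p₁, p₂ with components (cos φ cos λ, cos φ sin λ, sin φ).
The central angle between the endpoints is δ = arccos(p₁·p₂) ≈ 1.054 rad (60.4°). The total great-circle distance is δ·R ≈ 1.054 × 6371 ≈ 6714 km, so the target fraction is f = 4400/6714 ≈ 0.655.
Interpolate at f ≈ 0.655 with slerp weights a = sin((1−f)δ)/sin δ ≈ 0.409, b = sin(fδ)/sin δ ≈ 0.733.
p = a·p₁ + b·p₂ ≈ (0.892, -0.023, 0.451); φ = arcsin(p_z) ≈ 26.78°, λ = atan2(p_y, p_x) ≈ -1.50°.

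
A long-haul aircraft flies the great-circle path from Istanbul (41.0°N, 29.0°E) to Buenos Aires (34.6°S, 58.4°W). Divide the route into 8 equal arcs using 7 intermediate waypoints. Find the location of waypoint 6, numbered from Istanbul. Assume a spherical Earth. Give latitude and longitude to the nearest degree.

≈ 16°S, 36°W

Convert each endpoint to a unit vector on the sphere (x = cos φ cos λ, y = cos φ sin λ, z = sin φ).
The central angle between the endpoints is δ = arccos(p₁·p₂) ≈ 1.922 rad (110.1°).
Interpolate at f = 6/8 with slerp weights a = sin((1−f)δ)/sin δ ≈ 0.492, b = sin(fδ)/sin δ ≈ 1.056.
p = a·p₁ + b·p₂ ≈ (0.781, -0.560, -0.277); φ = arcsin(p_z) ≈ -16.07°, λ = atan2(p_y, p_x) ≈ -35.67°.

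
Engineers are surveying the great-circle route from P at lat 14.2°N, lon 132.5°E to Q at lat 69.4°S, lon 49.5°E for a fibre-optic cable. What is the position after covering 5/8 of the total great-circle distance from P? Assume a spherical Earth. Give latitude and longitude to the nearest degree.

Write both endpoints as unit vectors p₁, p₂ with components (cos φ cos λ, cos φ sin λ, sin φ).
The central angle between the endpoints is δ = arccos(p₁·p₂) ≈ 1.760 rad (100.8°).
Interpolate at f = 5/8 with slerp weights a = sin((1−f)δ)/sin δ ≈ 0.624, b = sin(fδ)/sin δ ≈ 0.907.
p = a·p₁ + b·p₂ ≈ (-0.202, 0.689, -0.696); φ = arcsin(p_z) ≈ -44.13°, λ = atan2(p_y, p_x) ≈ 106.30°.

≈ lat 44°S, lon 106°E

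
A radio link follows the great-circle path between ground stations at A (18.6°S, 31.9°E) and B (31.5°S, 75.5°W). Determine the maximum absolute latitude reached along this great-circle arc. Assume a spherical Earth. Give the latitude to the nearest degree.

≈ 39°S

The great circle lies in the plane with unit normal n̂ = (p₁ × p₂)/|p₁ × p₂|.
Here n̂_z ≈ -0.773; the vertex latitude is φ_max = arccos|n̂_z| ≈ 39.3°.
Check via Clairaut: cos φ_max = |cos φ₁| · sin C = cos(18.6°)·sin(125.3°) ≈ 0.773, again giving ≈ 39.3°.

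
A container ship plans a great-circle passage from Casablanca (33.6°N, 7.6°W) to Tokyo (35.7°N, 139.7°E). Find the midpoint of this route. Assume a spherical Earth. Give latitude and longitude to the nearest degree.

≈ 68°N, 64°E

Write both endpoints as unit vectors p₁, p₂ with components (cos φ cos λ, cos φ sin λ, sin φ).
The central angle between the endpoints is δ = arccos(p₁·p₂) ≈ 1.820 rad (104.3°).
Interpolate at f = 1/2 with slerp weights a = sin((1−f)δ)/sin δ ≈ 0.814, b = sin(fδ)/sin δ ≈ 0.814.
p = a·p₁ + b·p₂ ≈ (0.168, 0.338, 0.926); φ = arcsin(p_z) ≈ 67.82°, λ = atan2(p_y, p_x) ≈ 63.58°.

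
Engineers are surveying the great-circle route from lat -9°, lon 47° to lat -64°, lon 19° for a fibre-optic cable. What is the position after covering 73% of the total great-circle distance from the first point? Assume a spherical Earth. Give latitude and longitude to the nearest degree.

Write both endpoints as unit vectors p₁, p₂ with components (cos φ cos λ, cos φ sin λ, sin φ).
The central angle between the endpoints is δ = arccos(p₁·p₂) ≈ 1.021 rad (58.5°).
Interpolate at f = 0.73 with slerp weights a = sin((1−f)δ)/sin δ ≈ 0.319, b = sin(fδ)/sin δ ≈ 0.795.
p = a·p₁ + b·p₂ ≈ (0.545, 0.344, -0.765); φ = arcsin(p_z) ≈ -49.89°, λ = atan2(p_y, p_x) ≈ 32.28°.

≈ lat -50°, lon 32°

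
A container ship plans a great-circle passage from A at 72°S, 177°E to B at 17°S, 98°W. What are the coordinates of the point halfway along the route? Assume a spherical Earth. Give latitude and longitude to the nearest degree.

The haversine formula gives a central angle δ ≈ 1.262 rad (72.3°) between the endpoints.
Interpolate at f = 1/2 with slerp weights a = sin((1−f)δ)/sin δ ≈ 0.619, b = sin(fδ)/sin δ ≈ 0.619.
p = a·p₁ + b·p₂ ≈ (-0.274, -0.576, -0.770); φ = arcsin(p_z) ≈ -50.35°, λ = atan2(p_y, p_x) ≈ -115.38°.

≈ 50°S, 115°W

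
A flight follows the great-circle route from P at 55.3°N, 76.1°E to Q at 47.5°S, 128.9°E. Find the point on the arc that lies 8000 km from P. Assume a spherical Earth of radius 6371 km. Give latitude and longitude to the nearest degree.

≈ 11°S, 110°E

Convert each endpoint to a unit vector on the sphere (x = cos φ cos λ, y = cos φ sin λ, z = sin φ).
The central angle between the endpoints is δ = arccos(p₁·p₂) ≈ 1.954 rad (111.9°). The total great-circle distance is δ·R ≈ 1.954 × 6371 ≈ 12447 km, so the target fraction is f = 8000/12447 ≈ 0.643.
Interpolate at f ≈ 0.643 with slerp weights a = sin((1−f)δ)/sin δ ≈ 0.693, b = sin(fδ)/sin δ ≈ 1.025.
p = a·p₁ + b·p₂ ≈ (-0.340, 0.922, -0.186); φ = arcsin(p_z) ≈ -10.72°, λ = atan2(p_y, p_x) ≈ 110.25°.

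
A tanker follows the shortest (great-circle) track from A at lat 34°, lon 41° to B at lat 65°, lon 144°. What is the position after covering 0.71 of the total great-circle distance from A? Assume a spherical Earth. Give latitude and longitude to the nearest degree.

≈ lat 67°, lon 97°

Convert each endpoint to a unit vector on the sphere (x = cos φ cos λ, y = cos φ sin λ, z = sin φ).
The central angle between the endpoints is δ = arccos(p₁·p₂) ≈ 1.129 rad (64.7°).
Interpolate at f = 0.71 with slerp weights a = sin((1−f)δ)/sin δ ≈ 0.356, b = sin(fδ)/sin δ ≈ 0.795.
p = a·p₁ + b·p₂ ≈ (-0.049, 0.391, 0.919); φ = arcsin(p_z) ≈ 66.80°, λ = atan2(p_y, p_x) ≈ 97.17°.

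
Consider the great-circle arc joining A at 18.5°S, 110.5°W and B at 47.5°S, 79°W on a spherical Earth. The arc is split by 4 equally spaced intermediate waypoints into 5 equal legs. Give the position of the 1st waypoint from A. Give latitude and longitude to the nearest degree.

Write both endpoints as unit vectors p₁, p₂ with components (cos φ cos λ, cos φ sin λ, sin φ).
The central angle between the endpoints is δ = arccos(p₁·p₂) ≈ 0.676 rad (38.7°).
Interpolate at f = 1/5 with slerp weights a = sin((1−f)δ)/sin δ ≈ 0.823, b = sin(fδ)/sin δ ≈ 0.215.
p = a·p₁ + b·p₂ ≈ (-0.245, -0.874, -0.420); φ = arcsin(p_z) ≈ -24.83°, λ = atan2(p_y, p_x) ≈ -105.69°.

≈ 25°S, 106°W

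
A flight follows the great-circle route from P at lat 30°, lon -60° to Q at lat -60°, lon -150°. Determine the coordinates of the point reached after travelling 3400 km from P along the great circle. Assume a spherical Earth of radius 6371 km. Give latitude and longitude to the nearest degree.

Write both endpoints as unit vectors p₁, p₂ with components (cos φ cos λ, cos φ sin λ, sin φ).
The central angle between the endpoints is δ = arccos(p₁·p₂) ≈ 2.019 rad (115.7°). The total great-circle distance is δ·R ≈ 2.019 × 6371 ≈ 12861 km, so the target fraction is f = 3400/12861 ≈ 0.264.
Interpolate at f ≈ 0.264 with slerp weights a = sin((1−f)δ)/sin δ ≈ 1.105, b = sin(fδ)/sin δ ≈ 0.564.
p = a·p₁ + b·p₂ ≈ (0.234, -0.970, 0.064); φ = arcsin(p_z) ≈ 3.66°, λ = atan2(p_y, p_x) ≈ -76.42°.

≈ lat 4°, lon -76°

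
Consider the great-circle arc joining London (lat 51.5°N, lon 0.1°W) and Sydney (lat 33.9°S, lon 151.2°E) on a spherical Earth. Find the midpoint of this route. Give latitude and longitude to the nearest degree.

≈ lat 29°N, lon 105°E

From cos δ = sin φ₁ sin φ₂ + cos φ₁ cos φ₂ cos Δλ, the central angle is δ ≈ 2.668 rad (152.8°).
Interpolate at f = 1/2 with slerp weights a = sin((1−f)δ)/sin δ ≈ 2.129, b = sin(fδ)/sin δ ≈ 2.129.
p = a·p₁ + b·p₂ ≈ (-0.223, 0.849, 0.479); φ = arcsin(p_z) ≈ 28.61°, λ = atan2(p_y, p_x) ≈ 104.73°.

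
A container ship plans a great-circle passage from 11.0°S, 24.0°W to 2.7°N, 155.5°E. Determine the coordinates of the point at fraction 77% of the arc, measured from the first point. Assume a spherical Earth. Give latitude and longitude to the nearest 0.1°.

≈ 36.7°S, 152.8°E

The haversine formula gives a central angle δ ≈ 2.996 rad (171.7°) between the endpoints.
Interpolate at f = 0.77 with slerp weights a = sin((1−f)δ)/sin δ ≈ 4.397, b = sin(fδ)/sin δ ≈ 5.123.
p = a·p₁ + b·p₂ ≈ (-0.713, 0.366, -0.598); φ = arcsin(p_z) ≈ -36.71°, λ = atan2(p_y, p_x) ≈ 152.81°.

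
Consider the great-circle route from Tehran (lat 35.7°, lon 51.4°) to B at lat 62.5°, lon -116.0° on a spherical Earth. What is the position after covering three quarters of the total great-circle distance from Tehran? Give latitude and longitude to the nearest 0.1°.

≈ lat 81.7°, lon -90.4°

The haversine formula gives a central angle δ ≈ 1.419 rad (81.3°) between the endpoints.
Interpolate at f = 3/4 with slerp weights a = sin((1−f)δ)/sin δ ≈ 0.351, b = sin(fδ)/sin δ ≈ 0.884.
p = a·p₁ + b·p₂ ≈ (-0.001, -0.144, 0.990); φ = arcsin(p_z) ≈ 81.71°, λ = atan2(p_y, p_x) ≈ -90.42°.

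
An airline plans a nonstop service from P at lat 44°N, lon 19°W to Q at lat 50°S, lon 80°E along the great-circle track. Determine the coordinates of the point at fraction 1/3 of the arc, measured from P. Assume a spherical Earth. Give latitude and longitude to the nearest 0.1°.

≈ lat 12.7°N, lon 14.4°E

The haversine formula gives a central angle δ ≈ 2.220 rad (127.2°) between the endpoints.
Interpolate at f = 1/3 with slerp weights a = sin((1−f)δ)/sin δ ≈ 1.250, b = sin(fδ)/sin δ ≈ 0.846.
p = a·p₁ + b·p₂ ≈ (0.945, 0.243, 0.220); φ = arcsin(p_z) ≈ 12.71°, λ = atan2(p_y, p_x) ≈ 14.43°.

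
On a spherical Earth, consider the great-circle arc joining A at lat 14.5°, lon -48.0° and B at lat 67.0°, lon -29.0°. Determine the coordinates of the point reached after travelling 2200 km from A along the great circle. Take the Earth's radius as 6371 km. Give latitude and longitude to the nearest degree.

Write both endpoints as unit vectors p₁, p₂ with components (cos φ cos λ, cos φ sin λ, sin φ).
The central angle between the endpoints is δ = arccos(p₁·p₂) ≈ 0.942 rad (54.0°). The total great-circle distance is δ·R ≈ 0.942 × 6371 ≈ 6002 km, so the target fraction is f = 2200/6002 ≈ 0.367.
Interpolate at f ≈ 0.367 with slerp weights a = sin((1−f)δ)/sin δ ≈ 0.695, b = sin(fδ)/sin δ ≈ 0.419.
p = a·p₁ + b·p₂ ≈ (0.593, -0.579, 0.559); φ = arcsin(p_z) ≈ 34.00°, λ = atan2(p_y, p_x) ≈ -44.32°.

≈ lat 34°, lon -44°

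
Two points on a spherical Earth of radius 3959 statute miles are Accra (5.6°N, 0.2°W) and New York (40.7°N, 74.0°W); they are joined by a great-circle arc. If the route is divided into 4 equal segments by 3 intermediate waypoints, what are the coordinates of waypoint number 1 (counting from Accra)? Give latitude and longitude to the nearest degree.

From cos δ = sin φ₁ sin φ₂ + cos φ₁ cos φ₂ cos Δλ, the central angle is δ ≈ 1.293 rad (74.1°).
Interpolate at f = 1/4 with slerp weights a = sin((1−f)δ)/sin δ ≈ 0.858, b = sin(fδ)/sin δ ≈ 0.330.
p = a·p₁ + b·p₂ ≈ (0.923, -0.244, 0.299); φ = arcsin(p_z) ≈ 17.40°, λ = atan2(p_y, p_x) ≈ -14.80°.

≈ 17°N, 15°W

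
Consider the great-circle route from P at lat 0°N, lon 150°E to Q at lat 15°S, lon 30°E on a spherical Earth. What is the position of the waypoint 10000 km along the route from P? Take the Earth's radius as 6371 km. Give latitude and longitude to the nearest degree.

≈ lat 17°S, lon 60°E

Convert each endpoint to a unit vector on the sphere (x = cos φ cos λ, y = cos φ sin λ, z = sin φ).
The central angle between the endpoints is δ = arccos(p₁·p₂) ≈ 2.075 rad (118.9°). The total great-circle distance is δ·R ≈ 2.075 × 6371 ≈ 13219 km, so the target fraction is f = 10000/13219 ≈ 0.757.
Interpolate at f ≈ 0.757 with slerp weights a = sin((1−f)δ)/sin δ ≈ 0.553, b = sin(fδ)/sin δ ≈ 1.142.
p = a·p₁ + b·p₂ ≈ (0.477, 0.828, -0.296); φ = arcsin(p_z) ≈ -17.19°, λ = atan2(p_y, p_x) ≈ 60.07°.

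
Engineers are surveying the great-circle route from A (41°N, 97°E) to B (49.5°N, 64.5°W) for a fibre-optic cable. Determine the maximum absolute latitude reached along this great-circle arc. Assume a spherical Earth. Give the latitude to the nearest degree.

≈ 81°N

The great circle lies in the plane with unit normal n̂ = (p₁ × p₂)/|p₁ × p₂|.
Here n̂_z ≈ -0.156; the vertex latitude is φ_max = arccos|n̂_z| ≈ 81.0°.
Check via Clairaut: cos φ_max = |cos φ₁| · sin C = cos(41.0°)·sin(11.9°) ≈ 0.156, again giving ≈ 81.0°.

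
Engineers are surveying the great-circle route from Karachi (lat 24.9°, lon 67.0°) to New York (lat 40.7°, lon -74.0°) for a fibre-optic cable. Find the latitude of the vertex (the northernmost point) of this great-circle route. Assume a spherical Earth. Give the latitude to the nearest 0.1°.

The great circle lies in the plane with unit normal n̂ = (p₁ × p₂)/|p₁ × p₂|.
Here n̂_z ≈ -0.448; the vertex latitude is φ_max = arccos|n̂_z| ≈ 63.4°.
Check via Clairaut: cos φ_max = |cos φ₁| · sin C = cos(24.9°)·sin(29.6°) ≈ 0.448, again giving ≈ 63.4°.

≈ 63.4°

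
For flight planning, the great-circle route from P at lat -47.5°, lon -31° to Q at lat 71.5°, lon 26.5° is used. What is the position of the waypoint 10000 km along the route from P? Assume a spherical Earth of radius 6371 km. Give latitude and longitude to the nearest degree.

≈ lat 40°, lon -6°

Convert each endpoint to a unit vector on the sphere (x = cos φ cos λ, y = cos φ sin λ, z = sin φ).
The central angle between the endpoints is δ = arccos(p₁·p₂) ≈ 2.194 rad (125.7°). The total great-circle distance is δ·R ≈ 2.194 × 6371 ≈ 13981 km, so the target fraction is f = 10000/13981 ≈ 0.715.
Interpolate at f ≈ 0.715 with slerp weights a = sin((1−f)δ)/sin δ ≈ 0.721, b = sin(fδ)/sin δ ≈ 1.232.
p = a·p₁ + b·p₂ ≈ (0.767, -0.076, 0.637); φ = arcsin(p_z) ≈ 39.56°, λ = atan2(p_y, p_x) ≈ -5.68°.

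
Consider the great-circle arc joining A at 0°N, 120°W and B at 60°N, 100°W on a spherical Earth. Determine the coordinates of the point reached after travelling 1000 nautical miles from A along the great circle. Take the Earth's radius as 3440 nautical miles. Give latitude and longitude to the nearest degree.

Write both endpoints as unit vectors p₁, p₂ with components (cos φ cos λ, cos φ sin λ, sin φ).
The central angle between the endpoints is δ = arccos(p₁·p₂) ≈ 1.082 rad (62.0°). The total great-circle distance is δ·R ≈ 1.082 × 3440 ≈ 3721 nmi, so the target fraction is f = 1000/3721 ≈ 0.269.
Interpolate at f ≈ 0.269 with slerp weights a = sin((1−f)δ)/sin δ ≈ 0.805, b = sin(fδ)/sin δ ≈ 0.325.
p = a·p₁ + b·p₂ ≈ (-0.431, -0.857, 0.281); φ = arcsin(p_z) ≈ 16.33°, λ = atan2(p_y, p_x) ≈ -116.68°.

≈ 16°N, 117°W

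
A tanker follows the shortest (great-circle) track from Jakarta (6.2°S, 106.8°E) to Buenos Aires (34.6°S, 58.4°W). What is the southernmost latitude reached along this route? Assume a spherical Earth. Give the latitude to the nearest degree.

≈ 72°S

The great circle lies in the plane with unit normal n̂ = (p₁ × p₂)/|p₁ × p₂|.
Here n̂_z ≈ -0.306; the vertex latitude is φ_max = arccos|n̂_z| ≈ 72.2°.
Check via Clairaut: cos φ_max = |cos φ₁| · sin C = cos(6.2°)·sin(162.1°) ≈ 0.306, again giving ≈ 72.2°.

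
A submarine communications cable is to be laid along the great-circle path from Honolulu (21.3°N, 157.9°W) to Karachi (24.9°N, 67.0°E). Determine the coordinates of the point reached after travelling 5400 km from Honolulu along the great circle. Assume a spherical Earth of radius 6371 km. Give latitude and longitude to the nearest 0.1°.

The haversine formula gives a central angle δ ≈ 2.033 rad (116.5°) between the endpoints. The total great-circle distance is δ·R ≈ 2.033 × 6371 ≈ 12950 km, so the target fraction is f = 5400/12950 ≈ 0.417.
Interpolate at f ≈ 0.417 with slerp weights a = sin((1−f)δ)/sin δ ≈ 1.035, b = sin(fδ)/sin δ ≈ 0.837.
p = a·p₁ + b·p₂ ≈ (-0.597, 0.336, 0.729); φ = arcsin(p_z) ≈ 46.77°, λ = atan2(p_y, p_x) ≈ 150.58°.

≈ 46.8°N, 150.6°E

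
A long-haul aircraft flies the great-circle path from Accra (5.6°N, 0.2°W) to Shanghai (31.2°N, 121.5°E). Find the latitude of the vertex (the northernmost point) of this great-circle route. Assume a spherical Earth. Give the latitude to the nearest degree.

The great circle lies in the plane with unit normal n̂ = (p₁ × p₂)/|p₁ × p₂|.
Here n̂_z ≈ +0.789; the vertex latitude is φ_max = arccos|n̂_z| ≈ 37.9°.
Check via Clairaut: cos φ_max = |cos φ₁| · sin C = cos(5.6°)·sin(52.5°) ≈ 0.789, again giving ≈ 37.9°.

≈ 38°N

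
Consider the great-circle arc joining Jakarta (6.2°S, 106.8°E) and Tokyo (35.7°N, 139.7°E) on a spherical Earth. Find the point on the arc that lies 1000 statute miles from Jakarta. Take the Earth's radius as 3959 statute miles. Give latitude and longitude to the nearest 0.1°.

Convert each endpoint to a unit vector on the sphere (x = cos φ cos λ, y = cos φ sin λ, z = sin φ).
The central angle between the endpoints is δ = arccos(p₁·p₂) ≈ 0.909 rad (52.1°). The total great-circle distance is δ·R ≈ 0.909 × 3959 ≈ 3597 mi, so the target fraction is f = 1000/3597 ≈ 0.278.
Interpolate at f ≈ 0.278 with slerp weights a = sin((1−f)δ)/sin δ ≈ 0.773, b = sin(fδ)/sin δ ≈ 0.317.
p = a·p₁ + b·p₂ ≈ (-0.419, 0.903, 0.101); φ = arcsin(p_z) ≈ 5.82°, λ = atan2(p_y, p_x) ≈ 114.88°.

≈ (5.8°N, 114.9°E)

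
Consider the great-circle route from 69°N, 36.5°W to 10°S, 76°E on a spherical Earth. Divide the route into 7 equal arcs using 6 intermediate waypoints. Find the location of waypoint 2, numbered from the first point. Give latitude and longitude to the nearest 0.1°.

Convert each endpoint to a unit vector on the sphere (x = cos φ cos λ, y = cos φ sin λ, z = sin φ).
The central angle between the endpoints is δ = arccos(p₁·p₂) ≈ 1.873 rad (107.3°).
Interpolate at f = 2/7 with slerp weights a = sin((1−f)δ)/sin δ ≈ 1.019, b = sin(fδ)/sin δ ≈ 0.534.
p = a·p₁ + b·p₂ ≈ (0.421, 0.293, 0.859); φ = arcsin(p_z) ≈ 59.15°, λ = atan2(p_y, p_x) ≈ 34.86°.

≈ 59.2°N, 34.9°E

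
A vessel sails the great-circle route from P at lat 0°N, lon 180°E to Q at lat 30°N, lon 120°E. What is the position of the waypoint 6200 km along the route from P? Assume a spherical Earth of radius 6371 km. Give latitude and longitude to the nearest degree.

Write both endpoints as unit vectors p₁, p₂ with components (cos φ cos λ, cos φ sin λ, sin φ).
The central angle between the endpoints is δ = arccos(p₁·p₂) ≈ 1.123 rad (64.3°). The total great-circle distance is δ·R ≈ 1.123 × 6371 ≈ 7154 km, so the target fraction is f = 6200/7154 ≈ 0.867.
Interpolate at f ≈ 0.867 with slerp weights a = sin((1−f)δ)/sin δ ≈ 0.166, b = sin(fδ)/sin δ ≈ 0.917.
p = a·p₁ + b·p₂ ≈ (-0.563, 0.688, 0.459); φ = arcsin(p_z) ≈ 27.29°, λ = atan2(p_y, p_x) ≈ 129.29°.

≈ lat 27°N, lon 129°E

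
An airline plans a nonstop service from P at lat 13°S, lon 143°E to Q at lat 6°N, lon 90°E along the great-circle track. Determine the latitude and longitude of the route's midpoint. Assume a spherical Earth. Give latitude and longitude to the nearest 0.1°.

Write both endpoints as unit vectors p₁, p₂ with components (cos φ cos λ, cos φ sin λ, sin φ).
The central angle between the endpoints is δ = arccos(p₁·p₂) ≈ 0.977 rad (56.0°).
Interpolate at f = 1/2 with slerp weights a = sin((1−f)δ)/sin δ ≈ 0.566, b = sin(fδ)/sin δ ≈ 0.566.
p = a·p₁ + b·p₂ ≈ (-0.441, 0.895, -0.068); φ = arcsin(p_z) ≈ -3.91°, λ = atan2(p_y, p_x) ≈ 116.21°.

≈ lat 3.9°S, lon 116.2°E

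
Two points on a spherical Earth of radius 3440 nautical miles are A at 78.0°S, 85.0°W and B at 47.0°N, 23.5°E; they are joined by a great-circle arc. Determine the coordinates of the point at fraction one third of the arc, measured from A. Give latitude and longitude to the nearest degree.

≈ 43°S, 1°W

Convert each endpoint to a unit vector on the sphere (x = cos φ cos λ, y = cos φ sin λ, z = sin φ).
The central angle between the endpoints is δ = arccos(p₁·p₂) ≈ 2.435 rad (139.5°).
Interpolate at f = 1/3 with slerp weights a = sin((1−f)δ)/sin δ ≈ 1.538, b = sin(fδ)/sin δ ≈ 1.117.
p = a·p₁ + b·p₂ ≈ (0.726, -0.015, -0.687); φ = arcsin(p_z) ≈ -43.41°, λ = atan2(p_y, p_x) ≈ -1.16°.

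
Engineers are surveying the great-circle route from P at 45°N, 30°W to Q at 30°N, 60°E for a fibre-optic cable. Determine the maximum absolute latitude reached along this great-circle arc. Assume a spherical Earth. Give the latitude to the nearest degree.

The great circle lies in the plane with unit normal n̂ = (p₁ × p₂)/|p₁ × p₂|.
Here n̂_z ≈ +0.655; the vertex latitude is φ_max = arccos|n̂_z| ≈ 49.1°.

≈ 49°N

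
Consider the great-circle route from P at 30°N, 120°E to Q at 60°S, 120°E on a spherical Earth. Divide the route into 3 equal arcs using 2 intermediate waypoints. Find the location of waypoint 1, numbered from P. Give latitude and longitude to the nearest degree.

The haversine formula gives a central angle δ ≈ 1.571 rad (90.0°) between the endpoints.
Interpolate at f = 1/3 with slerp weights a = sin((1−f)δ)/sin δ ≈ 0.866, b = sin(fδ)/sin δ ≈ 0.500.
p = a·p₁ + b·p₂ ≈ (-0.500, 0.866, 0.000); φ = arcsin(p_z) ≈ 0.00°, λ = atan2(p_y, p_x) ≈ 120.00°.

≈ 0°N, 120°E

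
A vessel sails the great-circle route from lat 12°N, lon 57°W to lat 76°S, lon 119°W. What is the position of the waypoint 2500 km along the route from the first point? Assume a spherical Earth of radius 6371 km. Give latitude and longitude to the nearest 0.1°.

The haversine formula gives a central angle δ ≈ 1.662 rad (95.2°) between the endpoints. The total great-circle distance is δ·R ≈ 1.662 × 6371 ≈ 10586 km, so the target fraction is f = 2500/10586 ≈ 0.236.
Interpolate at f ≈ 0.236 with slerp weights a = sin((1−f)δ)/sin δ ≈ 0.959, b = sin(fδ)/sin δ ≈ 0.384.
p = a·p₁ + b·p₂ ≈ (0.466, -0.868, -0.173); φ = arcsin(p_z) ≈ -9.98°, λ = atan2(p_y, p_x) ≈ -61.78°.

≈ lat 10.0°S, lon 61.8°W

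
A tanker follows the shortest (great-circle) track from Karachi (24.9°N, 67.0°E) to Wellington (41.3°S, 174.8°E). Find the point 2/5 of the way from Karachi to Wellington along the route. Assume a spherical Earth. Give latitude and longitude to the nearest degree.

≈ 6°S, 104°E

The haversine formula gives a central angle δ ≈ 2.079 rad (119.1°) between the endpoints.
Interpolate at f = 2/5 with slerp weights a = sin((1−f)δ)/sin δ ≈ 1.085, b = sin(fδ)/sin δ ≈ 0.846.
p = a·p₁ + b·p₂ ≈ (-0.248, 0.963, -0.101); φ = arcsin(p_z) ≈ -5.81°, λ = atan2(p_y, p_x) ≈ 104.44°.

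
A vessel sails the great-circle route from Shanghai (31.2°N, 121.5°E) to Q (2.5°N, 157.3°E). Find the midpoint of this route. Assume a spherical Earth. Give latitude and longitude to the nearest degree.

≈ (18°N, 141°E)

The haversine formula gives a central angle δ ≈ 0.773 rad (44.3°) between the endpoints.
Interpolate at f = 1/2 with slerp weights a = sin((1−f)δ)/sin δ ≈ 0.540, b = sin(fδ)/sin δ ≈ 0.540.
p = a·p₁ + b·p₂ ≈ (-0.739, 0.602, 0.303); φ = arcsin(p_z) ≈ 17.65°, λ = atan2(p_y, p_x) ≈ 140.83°.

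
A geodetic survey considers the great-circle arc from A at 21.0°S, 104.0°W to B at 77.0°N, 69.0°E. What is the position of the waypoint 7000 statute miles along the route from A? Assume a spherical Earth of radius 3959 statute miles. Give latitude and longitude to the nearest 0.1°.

From cos δ = sin φ₁ sin φ₂ + cos φ₁ cos φ₂ cos Δλ, the central angle is δ ≈ 2.162 rad (123.9°). The total great-circle distance is δ·R ≈ 2.162 × 3959 ≈ 8561 mi, so the target fraction is f = 7000/8561 ≈ 0.818.
Interpolate at f ≈ 0.818 with slerp weights a = sin((1−f)δ)/sin δ ≈ 0.463, b = sin(fδ)/sin δ ≈ 1.181.
p = a·p₁ + b·p₂ ≈ (-0.009, -0.171, 0.985); φ = arcsin(p_z) ≈ 80.14°, λ = atan2(p_y, p_x) ≈ -93.10°.

≈ 80.1°N, 93.1°W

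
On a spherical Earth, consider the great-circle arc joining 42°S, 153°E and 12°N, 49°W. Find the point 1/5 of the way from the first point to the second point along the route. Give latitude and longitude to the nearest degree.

≈ 60°S, 170°W

Convert each endpoint to a unit vector on the sphere (x = cos φ cos λ, y = cos φ sin λ, z = sin φ).
The central angle between the endpoints is δ = arccos(p₁·p₂) ≈ 2.520 rad (144.4°).
Interpolate at f = 1/5 with slerp weights a = sin((1−f)δ)/sin δ ≈ 1.550, b = sin(fδ)/sin δ ≈ 0.830.
p = a·p₁ + b·p₂ ≈ (-0.494, -0.089, -0.865); φ = arcsin(p_z) ≈ -59.86°, λ = atan2(p_y, p_x) ≈ -169.74°.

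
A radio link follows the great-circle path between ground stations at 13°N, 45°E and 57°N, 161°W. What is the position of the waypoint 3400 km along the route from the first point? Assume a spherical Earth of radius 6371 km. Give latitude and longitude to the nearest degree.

≈ 42°N, 55°E

The haversine formula gives a central angle δ ≈ 1.863 rad (106.8°) between the endpoints. The total great-circle distance is δ·R ≈ 1.863 × 6371 ≈ 11871 km, so the target fraction is f = 3400/11871 ≈ 0.286.
Interpolate at f ≈ 0.286 with slerp weights a = sin((1−f)δ)/sin δ ≈ 1.014, b = sin(fδ)/sin δ ≈ 0.531.
p = a·p₁ + b·p₂ ≈ (0.425, 0.605, 0.674); φ = arcsin(p_z) ≈ 42.35°, λ = atan2(p_y, p_x) ≈ 54.88°.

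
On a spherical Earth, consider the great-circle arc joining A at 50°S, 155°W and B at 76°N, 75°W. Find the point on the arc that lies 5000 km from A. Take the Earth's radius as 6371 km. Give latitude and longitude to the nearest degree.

≈ 7°S, 141°W

Convert each endpoint to a unit vector on the sphere (x = cos φ cos λ, y = cos φ sin λ, z = sin φ).
The central angle between the endpoints is δ = arccos(p₁·p₂) ≈ 2.369 rad (135.7°). The total great-circle distance is δ·R ≈ 2.369 × 6371 ≈ 15095 km, so the target fraction is f = 5000/15095 ≈ 0.331.
Interpolate at f ≈ 0.331 with slerp weights a = sin((1−f)δ)/sin δ ≈ 1.433, b = sin(fδ)/sin δ ≈ 1.013.
p = a·p₁ + b·p₂ ≈ (-0.771, -0.626, -0.115); φ = arcsin(p_z) ≈ -6.61°, λ = atan2(p_y, p_x) ≈ -140.94°.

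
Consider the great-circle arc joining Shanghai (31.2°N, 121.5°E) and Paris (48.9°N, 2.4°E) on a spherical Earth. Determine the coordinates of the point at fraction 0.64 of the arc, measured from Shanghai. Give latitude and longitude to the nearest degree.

The haversine formula gives a central angle δ ≈ 1.454 rad (83.3°) between the endpoints.
Interpolate at f = 0.64 with slerp weights a = sin((1−f)δ)/sin δ ≈ 0.503, b = sin(fδ)/sin δ ≈ 0.807.
p = a·p₁ + b·p₂ ≈ (0.305, 0.389, 0.869); φ = arcsin(p_z) ≈ 60.35°, λ = atan2(p_y, p_x) ≈ 51.88°.

≈ 60°N, 52°E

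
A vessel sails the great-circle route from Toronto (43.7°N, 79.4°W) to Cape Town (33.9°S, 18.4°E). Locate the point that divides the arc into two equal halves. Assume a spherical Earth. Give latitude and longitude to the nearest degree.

The haversine formula gives a central angle δ ≈ 2.056 rad (117.8°) between the endpoints.
Interpolate at f = 1/2 with slerp weights a = sin((1−f)δ)/sin δ ≈ 0.968, b = sin(fδ)/sin δ ≈ 0.968.
p = a·p₁ + b·p₂ ≈ (0.891, -0.434, 0.129); φ = arcsin(p_z) ≈ 7.41°, λ = atan2(p_y, p_x) ≈ -25.98°.

≈ 7°N, 26°W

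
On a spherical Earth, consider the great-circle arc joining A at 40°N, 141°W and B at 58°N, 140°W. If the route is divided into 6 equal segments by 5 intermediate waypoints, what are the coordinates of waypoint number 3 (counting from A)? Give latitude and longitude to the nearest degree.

Write both endpoints as unit vectors p₁, p₂ with components (cos φ cos λ, cos φ sin λ, sin φ).
The central angle between the endpoints is δ = arccos(p₁·p₂) ≈ 0.314 rad (18.0°).
Interpolate at f = 3/6 with slerp weights a = sin((1−f)δ)/sin δ ≈ 0.506, b = sin(fδ)/sin δ ≈ 0.506.
p = a·p₁ + b·p₂ ≈ (-0.507, -0.416, 0.755); φ = arcsin(p_z) ≈ 49.00°, λ = atan2(p_y, p_x) ≈ -140.59°.

≈ 49°N, 141°W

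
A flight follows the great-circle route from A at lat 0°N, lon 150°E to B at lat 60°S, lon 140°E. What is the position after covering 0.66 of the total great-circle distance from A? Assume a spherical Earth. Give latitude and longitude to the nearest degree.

The haversine formula gives a central angle δ ≈ 1.056 rad (60.5°) between the endpoints.
Interpolate at f = 0.66 with slerp weights a = sin((1−f)δ)/sin δ ≈ 0.404, b = sin(fδ)/sin δ ≈ 0.737.
p = a·p₁ + b·p₂ ≈ (-0.632, 0.439, -0.639); φ = arcsin(p_z) ≈ -39.69°, λ = atan2(p_y, p_x) ≈ 145.23°.

≈ lat 40°S, lon 145°E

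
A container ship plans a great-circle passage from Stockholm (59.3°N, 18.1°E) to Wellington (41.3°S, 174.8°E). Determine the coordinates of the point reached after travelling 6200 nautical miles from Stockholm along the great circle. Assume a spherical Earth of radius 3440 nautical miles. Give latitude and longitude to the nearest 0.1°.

The haversine formula gives a central angle δ ≈ 2.738 rad (156.9°) between the endpoints. The total great-circle distance is δ·R ≈ 2.738 × 3440 ≈ 9420 nmi, so the target fraction is f = 6200/9420 ≈ 0.658.
Interpolate at f ≈ 0.658 with slerp weights a = sin((1−f)δ)/sin δ ≈ 2.052, b = sin(fδ)/sin δ ≈ 2.480.
p = a·p₁ + b·p₂ ≈ (-0.860, 0.494, 0.127); φ = arcsin(p_z) ≈ 7.31°, λ = atan2(p_y, p_x) ≈ 150.11°.

≈ 7.3°N, 150.1°E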